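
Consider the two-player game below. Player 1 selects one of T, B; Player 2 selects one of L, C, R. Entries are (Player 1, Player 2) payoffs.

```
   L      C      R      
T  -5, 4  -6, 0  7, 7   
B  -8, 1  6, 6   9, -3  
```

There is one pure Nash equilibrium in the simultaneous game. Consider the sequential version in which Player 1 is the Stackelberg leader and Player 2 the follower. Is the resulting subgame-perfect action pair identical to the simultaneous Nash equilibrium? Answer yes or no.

no

Work backward from Player 2's decision.
- T → Player 2 plays R (best of 4, 0, 7); Player 1 gets 7.
- B → Player 2 plays C (best of 1, 6, -3); Player 1 gets 6.
Maximizing over 7, 6, Player 1 chooses T. Subgame-perfect outcome: (T, R) with payoffs (7, 7).
For the simultaneous game, intersect best replies.
Player 1's best replies: L→T; C→B; R→B.
Player 2's best replies: T→R; B→C.
Only (B, C) has each player best-responding; Nash payoffs (6, 6).
Sequential outcome (T, R) differs from the Nash profile (B, C).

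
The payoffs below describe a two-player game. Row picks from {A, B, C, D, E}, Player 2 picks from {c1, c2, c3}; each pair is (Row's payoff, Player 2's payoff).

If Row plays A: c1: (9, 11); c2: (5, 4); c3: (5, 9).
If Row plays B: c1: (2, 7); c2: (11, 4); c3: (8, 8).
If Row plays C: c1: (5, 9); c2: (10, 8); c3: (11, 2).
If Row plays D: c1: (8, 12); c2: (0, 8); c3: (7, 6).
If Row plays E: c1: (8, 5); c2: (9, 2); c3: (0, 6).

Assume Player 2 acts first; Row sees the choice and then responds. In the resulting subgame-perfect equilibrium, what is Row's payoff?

Backward induction with Player 2 moving first.
- c1: Row compares 9, 2, 5, 8, 8 and picks A; Player 2 would get 11.
- c2: Row compares 5, 11, 10, 0, 9 and picks B; Player 2 would get 4.
- c3: Row compares 5, 8, 11, 7, 0 and picks C; Player 2 would get 2.
Maximizing over 11, 4, 2, Player 2 chooses c1. Subgame-perfect outcome: (A, c1) with payoffs (9, 11).

9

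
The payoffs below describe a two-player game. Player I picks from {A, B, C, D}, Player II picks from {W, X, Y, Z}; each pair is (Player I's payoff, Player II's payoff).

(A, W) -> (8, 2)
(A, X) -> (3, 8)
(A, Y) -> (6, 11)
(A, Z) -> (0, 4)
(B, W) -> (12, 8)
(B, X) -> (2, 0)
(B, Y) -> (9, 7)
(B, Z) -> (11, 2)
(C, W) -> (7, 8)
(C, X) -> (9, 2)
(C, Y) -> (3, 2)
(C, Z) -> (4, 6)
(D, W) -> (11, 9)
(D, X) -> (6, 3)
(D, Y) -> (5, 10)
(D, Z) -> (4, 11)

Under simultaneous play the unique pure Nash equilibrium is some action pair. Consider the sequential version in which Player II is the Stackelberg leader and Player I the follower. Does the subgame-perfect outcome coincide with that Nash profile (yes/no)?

Work backward from Player I's decision.
- W: Player I compares 8, 12, 7, 11 and picks B; Player II would get 8.
- X: Player I compares 3, 2, 9, 6 and picks C; Player II would get 2.
- Y: Player I compares 6, 9, 3, 5 and picks B; Player II would get 7.
- Z: Player I compares 0, 11, 4, 4 and picks B; Player II would get 2.
Player II's induced payoffs are 8, 2, 7, 2, so Player II commits to W. Subgame-perfect outcome: (B, W) with payoffs (12, 8).
Under simultaneous play:
Player I's best replies: W→B; X→C; Y→B; Z→B.
Player II's best replies: A→Y; B→W; C→W; D→Z.
The unique mutual best reply is (B, W), giving (12, 8).
Sequential outcome (B, W) coincides with the Nash profile (B, W).

yes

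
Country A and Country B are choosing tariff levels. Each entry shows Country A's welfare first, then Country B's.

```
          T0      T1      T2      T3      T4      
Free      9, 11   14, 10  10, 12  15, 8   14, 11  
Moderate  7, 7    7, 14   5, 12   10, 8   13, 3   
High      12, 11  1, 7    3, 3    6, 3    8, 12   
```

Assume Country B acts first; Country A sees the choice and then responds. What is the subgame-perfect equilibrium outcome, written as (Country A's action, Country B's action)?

(Free, T2)

Backward induction with Country B moving first.
- T0: BR = High, leader payoff 11.
- T1: BR = Free, leader payoff 10.
- T2: BR = Free, leader payoff 12.
- T3: BR = Free, leader payoff 8.
- T4: BR = Free, leader payoff 11.
Country B's induced payoffs are 11, 10, 12, 8, 11, so Country B commits to T2. Subgame-perfect outcome: (Free, T2) with payoffs (10, 12).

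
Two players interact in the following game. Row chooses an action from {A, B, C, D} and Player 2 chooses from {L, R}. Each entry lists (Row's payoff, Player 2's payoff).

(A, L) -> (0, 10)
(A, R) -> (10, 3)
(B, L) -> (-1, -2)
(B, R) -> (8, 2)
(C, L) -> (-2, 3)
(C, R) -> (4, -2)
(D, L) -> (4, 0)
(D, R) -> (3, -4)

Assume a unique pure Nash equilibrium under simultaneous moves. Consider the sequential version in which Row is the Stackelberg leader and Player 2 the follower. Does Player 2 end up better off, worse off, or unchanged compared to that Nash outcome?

better off

Solve by backward induction (Row leads).
- A: BR = L, leader payoff 0.
- B: BR = R, leader payoff 8.
- C: BR = L, leader payoff -2.
- D: BR = L, leader payoff 4.
Among 0, 8, -2, 4, the best is 8 at B. Subgame-perfect outcome: (B, R) with payoffs (8, 2).
For the simultaneous game, intersect best replies.
Row's best replies: L→D; R→A.
Player 2's best replies: A→L; B→R; C→L; D→L.
The unique mutual best reply is (D, L), giving (4, 0).
Player 2 earns 2 sequentially versus 0 at the Nash outcome: better off.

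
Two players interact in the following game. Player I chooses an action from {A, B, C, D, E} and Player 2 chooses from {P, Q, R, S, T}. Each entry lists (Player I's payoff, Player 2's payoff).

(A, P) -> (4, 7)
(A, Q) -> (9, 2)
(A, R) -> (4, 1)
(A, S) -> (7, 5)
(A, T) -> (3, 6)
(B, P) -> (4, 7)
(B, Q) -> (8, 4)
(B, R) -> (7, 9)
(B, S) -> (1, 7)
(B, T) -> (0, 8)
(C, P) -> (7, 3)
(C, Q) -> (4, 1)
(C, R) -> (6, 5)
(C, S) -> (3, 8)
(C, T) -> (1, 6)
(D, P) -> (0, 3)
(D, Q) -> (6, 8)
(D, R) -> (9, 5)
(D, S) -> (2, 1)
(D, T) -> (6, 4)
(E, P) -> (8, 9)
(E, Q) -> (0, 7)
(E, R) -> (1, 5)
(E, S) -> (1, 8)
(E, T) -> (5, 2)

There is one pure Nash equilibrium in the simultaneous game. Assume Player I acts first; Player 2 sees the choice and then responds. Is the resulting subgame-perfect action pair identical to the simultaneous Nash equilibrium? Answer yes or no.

Player 2 best-responds to each possible Player I move:
- A → Player 2 plays P (best of 7, 2, 1, 5, 6); Player I gets 4.
- B → Player 2 plays R (best of 7, 4, 9, 7, 8); Player I gets 7.
- C → Player 2 plays S (best of 3, 1, 5, 8, 6); Player I gets 3.
- D → Player 2 plays Q (best of 3, 8, 5, 1, 4); Player I gets 6.
- E → Player 2 plays P (best of 9, 7, 5, 8, 2); Player I gets 8.
Player I's induced payoffs are 4, 7, 3, 6, 8, so Player I commits to E. Subgame-perfect outcome: (E, P) with payoffs (8, 9).
Now find the simultaneous Nash equilibrium.
Player I's best replies: P→E; Q→A; R→D; S→A; T→D.
Player 2's best replies: A→P; B→R; C→S; D→Q; E→P.
The unique mutual best reply is (E, P), giving (8, 9).
Sequential outcome (E, P) coincides with the Nash profile (E, P).

yes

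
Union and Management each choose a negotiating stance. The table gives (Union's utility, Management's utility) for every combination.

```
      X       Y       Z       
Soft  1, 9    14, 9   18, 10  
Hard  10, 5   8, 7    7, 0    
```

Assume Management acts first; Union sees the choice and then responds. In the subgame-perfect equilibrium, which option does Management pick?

Z

Work backward from Union's decision.
- X: Union compares 1, 10 and picks Hard; Management would get 5.
- Y: Union compares 14, 8 and picks Soft; Management would get 9.
- Z: Union compares 18, 7 and picks Soft; Management would get 10.
Maximizing over 5, 9, 10, Management chooses Z. Subgame-perfect outcome: (Soft, Z) with payoffs (18, 10).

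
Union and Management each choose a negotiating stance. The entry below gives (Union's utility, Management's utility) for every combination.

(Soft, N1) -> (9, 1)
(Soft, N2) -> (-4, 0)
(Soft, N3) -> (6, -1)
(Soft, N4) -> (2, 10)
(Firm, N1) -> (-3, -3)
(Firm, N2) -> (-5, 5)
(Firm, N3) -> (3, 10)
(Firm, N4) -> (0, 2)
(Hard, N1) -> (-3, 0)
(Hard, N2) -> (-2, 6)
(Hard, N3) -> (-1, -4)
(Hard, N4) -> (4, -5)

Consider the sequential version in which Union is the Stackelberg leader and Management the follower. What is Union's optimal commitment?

Firm

Work backward from Management's decision.
- Soft → Management plays N4 (best of 1, 0, -1, 10); Union gets 2.
- Firm → Management plays N3 (best of -3, 5, 10, 2); Union gets 3.
- Hard → Management plays N2 (best of 0, 6, -4, -5); Union gets -2.
Maximizing over 2, 3, -2, Union chooses Firm. Subgame-perfect outcome: (Firm, N3) with payoffs (3, 10).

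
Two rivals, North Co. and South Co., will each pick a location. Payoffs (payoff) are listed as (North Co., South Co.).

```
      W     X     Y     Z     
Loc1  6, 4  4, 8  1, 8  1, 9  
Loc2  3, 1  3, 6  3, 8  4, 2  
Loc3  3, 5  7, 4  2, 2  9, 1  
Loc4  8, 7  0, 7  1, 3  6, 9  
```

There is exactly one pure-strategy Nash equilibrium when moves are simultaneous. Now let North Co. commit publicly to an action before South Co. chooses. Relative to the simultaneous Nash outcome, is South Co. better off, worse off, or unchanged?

better off

Work backward from South Co.'s decision.
- Loc1: BR = Z, leader payoff 1.
- Loc2: BR = Y, leader payoff 3.
- Loc3: BR = W, leader payoff 3.
- Loc4: BR = Z, leader payoff 6.
Maximizing over 1, 3, 3, 6, North Co. chooses Loc4. Subgame-perfect outcome: (Loc4, Z) with payoffs (6, 9).
For the simultaneous game, intersect best replies.
North Co.'s best replies: W→Loc4; X→Loc3; Y→Loc2; Z→Loc3.
South Co.'s best replies: Loc1→Z; Loc2→Y; Loc3→W; Loc4→Z.
The unique mutual best reply is (Loc2, Y), giving (3, 8).
South Co. earns 9 sequentially versus 8 at the Nash outcome: better off.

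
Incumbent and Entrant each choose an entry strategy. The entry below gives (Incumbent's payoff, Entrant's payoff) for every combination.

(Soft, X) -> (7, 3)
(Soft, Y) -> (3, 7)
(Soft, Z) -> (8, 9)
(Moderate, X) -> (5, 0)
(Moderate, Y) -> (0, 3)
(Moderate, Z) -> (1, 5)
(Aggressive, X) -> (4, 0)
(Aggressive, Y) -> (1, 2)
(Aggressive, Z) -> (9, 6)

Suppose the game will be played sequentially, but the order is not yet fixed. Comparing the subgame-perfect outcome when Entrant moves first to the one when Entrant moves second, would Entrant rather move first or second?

If Incumbent leads: Entrant's best replies are Soft→Z, Moderate→Z, Aggressive→Z; Incumbent's induced payoffs 8, 1, 9; outcome (Aggressive, Z), payoffs (9, 6).
If Entrant leads: Incumbent's best replies are X→Soft, Y→Soft, Z→Aggressive; Entrant's induced payoffs 3, 7, 6; outcome (Soft, Y), payoffs (3, 7).
Entrant gets 7 moving first and 6 moving second, so Entrant prefers to move first.

first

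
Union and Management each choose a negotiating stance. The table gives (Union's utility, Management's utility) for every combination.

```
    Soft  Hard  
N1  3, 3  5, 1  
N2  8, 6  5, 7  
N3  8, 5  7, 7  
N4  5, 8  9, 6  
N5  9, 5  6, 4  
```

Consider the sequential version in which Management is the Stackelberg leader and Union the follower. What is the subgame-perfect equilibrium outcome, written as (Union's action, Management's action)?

Backward induction with Management moving first.
- Soft: BR = N5, leader payoff 5.
- Hard: BR = N4, leader payoff 6.
Among 5, 6, the best is 6 at Hard. Subgame-perfect outcome: (N4, Hard) with payoffs (9, 6).

(N4, Hard)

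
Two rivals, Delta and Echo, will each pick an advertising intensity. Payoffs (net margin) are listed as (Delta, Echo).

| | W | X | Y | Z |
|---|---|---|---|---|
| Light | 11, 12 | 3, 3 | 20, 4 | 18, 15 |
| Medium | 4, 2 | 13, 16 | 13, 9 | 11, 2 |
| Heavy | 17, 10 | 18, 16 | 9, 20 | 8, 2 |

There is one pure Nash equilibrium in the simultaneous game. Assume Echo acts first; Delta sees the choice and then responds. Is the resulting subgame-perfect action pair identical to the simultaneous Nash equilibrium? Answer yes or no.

Solve by backward induction (Echo leads).
- W: BR = Heavy, leader payoff 10.
- X: BR = Heavy, leader payoff 16.
- Y: BR = Light, leader payoff 4.
- Z: BR = Light, leader payoff 15.
Maximizing over 10, 16, 4, 15, Echo chooses X. Subgame-perfect outcome: (Heavy, X) with payoffs (18, 16).
For the simultaneous game, intersect best replies.
Delta's best replies: W→Heavy; X→Heavy; Y→Light; Z→Light.
Echo's best replies: Light→Z; Medium→X; Heavy→Y.
The unique mutual best reply is (Light, Z), giving (18, 15).
Sequential outcome (Heavy, X) differs from the Nash profile (Light, Z).

no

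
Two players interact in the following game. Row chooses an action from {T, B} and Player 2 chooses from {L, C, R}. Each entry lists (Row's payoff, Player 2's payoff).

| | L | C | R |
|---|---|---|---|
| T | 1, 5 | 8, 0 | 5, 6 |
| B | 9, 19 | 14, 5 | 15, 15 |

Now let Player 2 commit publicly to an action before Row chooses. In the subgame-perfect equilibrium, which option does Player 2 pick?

Solve by backward induction (Player 2 leads).
- L: BR = B, leader payoff 19.
- C: BR = B, leader payoff 5.
- R: BR = B, leader payoff 15.
Among 19, 5, 15, the best is 19 at L. Subgame-perfect outcome: (B, L) with payoffs (9, 19).

L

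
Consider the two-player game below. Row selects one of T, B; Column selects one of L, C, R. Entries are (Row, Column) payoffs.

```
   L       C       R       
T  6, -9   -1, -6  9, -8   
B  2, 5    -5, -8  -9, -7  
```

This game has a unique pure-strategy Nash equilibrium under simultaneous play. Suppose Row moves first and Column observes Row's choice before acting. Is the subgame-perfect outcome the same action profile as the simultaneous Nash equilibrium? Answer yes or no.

no

Column best-responds to each possible Row move:
- T → Column plays C (best of -9, -6, -8); Row gets -1.
- B → Column plays L (best of 5, -8, -7); Row gets 2.
Maximizing over -1, 2, Row chooses B. Subgame-perfect outcome: (B, L) with payoffs (2, 5).
Under simultaneous play:
Row's best replies: L→T; C→T; R→T.
Column's best replies: T→C; B→L.
The unique mutual best reply is (T, C), giving (-1, -6).
Sequential outcome (B, L) differs from the Nash profile (T, C).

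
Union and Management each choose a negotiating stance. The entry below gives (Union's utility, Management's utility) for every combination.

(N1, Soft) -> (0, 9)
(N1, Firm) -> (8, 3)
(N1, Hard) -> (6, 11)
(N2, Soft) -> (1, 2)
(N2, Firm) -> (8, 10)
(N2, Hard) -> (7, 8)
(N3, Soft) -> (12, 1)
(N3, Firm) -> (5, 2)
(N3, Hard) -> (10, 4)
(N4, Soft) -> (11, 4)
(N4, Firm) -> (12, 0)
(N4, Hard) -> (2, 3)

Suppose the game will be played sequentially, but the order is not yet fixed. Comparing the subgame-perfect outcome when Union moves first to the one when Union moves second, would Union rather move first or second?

If Union leads: Management's best replies are N1→Hard, N2→Firm, N3→Hard, N4→Soft; Union's induced payoffs 6, 8, 10, 11; outcome (N4, Soft), payoffs (11, 4).
If Management leads: Union's best replies are Soft→N3, Firm→N4, Hard→N3; Management's induced payoffs 1, 0, 4; outcome (N3, Hard), payoffs (10, 4).
Union gets 11 moving first and 10 moving second, so Union prefers to move first.

first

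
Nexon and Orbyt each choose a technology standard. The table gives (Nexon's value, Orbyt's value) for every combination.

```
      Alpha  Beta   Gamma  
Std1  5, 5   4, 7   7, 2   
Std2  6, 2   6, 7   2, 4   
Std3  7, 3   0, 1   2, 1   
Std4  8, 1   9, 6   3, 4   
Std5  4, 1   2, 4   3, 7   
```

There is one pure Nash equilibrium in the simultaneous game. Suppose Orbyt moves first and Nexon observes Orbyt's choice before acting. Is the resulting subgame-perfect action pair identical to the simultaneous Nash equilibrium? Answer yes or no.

yes

Solve by backward induction (Orbyt leads).
- Alpha: Nexon compares 5, 6, 7, 8, 4 and picks Std4; Orbyt would get 1.
- Beta: Nexon compares 4, 6, 0, 9, 2 and picks Std4; Orbyt would get 6.
- Gamma: Nexon compares 7, 2, 2, 3, 3 and picks Std1; Orbyt would get 2.
Maximizing over 1, 6, 2, Orbyt chooses Beta. Subgame-perfect outcome: (Std4, Beta) with payoffs (9, 6).
For the simultaneous game, intersect best replies.
Nexon's best replies: Alpha→Std4; Beta→Std4; Gamma→Std1.
Orbyt's best replies: Std1→Beta; Std2→Beta; Std3→Alpha; Std4→Beta; Std5→Gamma.
The unique mutual best reply is (Std4, Beta), giving (9, 6).
Sequential outcome (Std4, Beta) coincides with the Nash profile (Std4, Beta).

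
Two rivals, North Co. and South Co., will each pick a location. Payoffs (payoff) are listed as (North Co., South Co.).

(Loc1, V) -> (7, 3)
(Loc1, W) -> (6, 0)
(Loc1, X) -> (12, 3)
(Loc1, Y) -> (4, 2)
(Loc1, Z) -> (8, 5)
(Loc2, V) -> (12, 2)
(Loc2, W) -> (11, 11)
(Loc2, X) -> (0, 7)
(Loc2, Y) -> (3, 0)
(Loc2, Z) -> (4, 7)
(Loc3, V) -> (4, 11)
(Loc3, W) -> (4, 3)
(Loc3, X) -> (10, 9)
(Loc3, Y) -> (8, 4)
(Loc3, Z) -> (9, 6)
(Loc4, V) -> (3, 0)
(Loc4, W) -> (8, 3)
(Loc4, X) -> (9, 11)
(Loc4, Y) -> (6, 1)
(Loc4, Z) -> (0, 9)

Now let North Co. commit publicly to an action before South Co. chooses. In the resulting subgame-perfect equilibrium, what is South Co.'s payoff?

11

Work backward from South Co.'s decision.
- Loc1 → South Co. plays Z (best of 3, 0, 3, 2, 5); North Co. gets 8.
- Loc2 → South Co. plays W (best of 2, 11, 7, 0, 7); North Co. gets 11.
- Loc3 → South Co. plays V (best of 11, 3, 9, 4, 6); North Co. gets 4.
- Loc4 → South Co. plays X (best of 0, 3, 11, 1, 9); North Co. gets 9.
Among 8, 11, 4, 9, the best is 11 at Loc2. Subgame-perfect outcome: (Loc2, W) with payoffs (11, 11).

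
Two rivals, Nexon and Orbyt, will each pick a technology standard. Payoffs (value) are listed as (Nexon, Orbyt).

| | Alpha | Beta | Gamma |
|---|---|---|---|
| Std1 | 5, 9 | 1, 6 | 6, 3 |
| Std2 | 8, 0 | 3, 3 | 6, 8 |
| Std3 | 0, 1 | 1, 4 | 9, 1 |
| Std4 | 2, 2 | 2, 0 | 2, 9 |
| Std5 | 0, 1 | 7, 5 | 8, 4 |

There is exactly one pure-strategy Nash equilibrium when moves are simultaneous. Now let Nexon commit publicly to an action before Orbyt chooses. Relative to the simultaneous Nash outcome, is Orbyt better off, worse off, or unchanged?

unchanged

Orbyt best-responds to each possible Nexon move:
- Std1: BR = Alpha, leader payoff 5.
- Std2: BR = Gamma, leader payoff 6.
- Std3: BR = Beta, leader payoff 1.
- Std4: BR = Gamma, leader payoff 2.
- Std5: BR = Beta, leader payoff 7.
Nexon's induced payoffs are 5, 6, 1, 2, 7, so Nexon commits to Std5. Subgame-perfect outcome: (Std5, Beta) with payoffs (7, 5).
For the simultaneous game, intersect best replies.
Nexon's best replies: Alpha→Std2; Beta→Std5; Gamma→Std3.
Orbyt's best replies: Std1→Alpha; Std2→Gamma; Std3→Beta; Std4→Gamma; Std5→Beta.
The unique mutual best reply is (Std5, Beta), giving (7, 5).
Orbyt earns 5 sequentially versus 5 at the Nash outcome: unchanged.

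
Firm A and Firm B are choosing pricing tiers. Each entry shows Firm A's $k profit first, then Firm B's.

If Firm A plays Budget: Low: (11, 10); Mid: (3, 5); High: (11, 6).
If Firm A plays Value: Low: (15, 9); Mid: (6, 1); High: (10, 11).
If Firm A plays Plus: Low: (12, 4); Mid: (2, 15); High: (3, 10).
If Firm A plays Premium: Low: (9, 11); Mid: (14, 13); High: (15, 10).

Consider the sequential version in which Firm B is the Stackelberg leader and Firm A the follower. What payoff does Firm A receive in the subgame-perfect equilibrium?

14

Solve by backward induction (Firm B leads).
- Low → Firm A plays Value (best of 11, 15, 12, 9); Firm B gets 9.
- Mid → Firm A plays Premium (best of 3, 6, 2, 14); Firm B gets 13.
- High → Firm A plays Premium (best of 11, 10, 3, 15); Firm B gets 10.
Firm B's induced payoffs are 9, 13, 10, so Firm B commits to Mid. Subgame-perfect outcome: (Premium, Mid) with payoffs (14, 13).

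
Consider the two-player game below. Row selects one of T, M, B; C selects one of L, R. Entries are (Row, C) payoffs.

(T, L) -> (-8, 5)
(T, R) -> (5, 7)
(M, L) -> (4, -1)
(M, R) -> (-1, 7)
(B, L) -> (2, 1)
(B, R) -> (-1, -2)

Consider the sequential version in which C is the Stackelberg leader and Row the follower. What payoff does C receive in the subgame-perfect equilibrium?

7

Work backward from Row's decision.
- L: BR = M, leader payoff -1.
- R: BR = T, leader payoff 7.
C's induced payoffs are -1, 7, so C commits to R. Subgame-perfect outcome: (T, R) with payoffs (5, 7).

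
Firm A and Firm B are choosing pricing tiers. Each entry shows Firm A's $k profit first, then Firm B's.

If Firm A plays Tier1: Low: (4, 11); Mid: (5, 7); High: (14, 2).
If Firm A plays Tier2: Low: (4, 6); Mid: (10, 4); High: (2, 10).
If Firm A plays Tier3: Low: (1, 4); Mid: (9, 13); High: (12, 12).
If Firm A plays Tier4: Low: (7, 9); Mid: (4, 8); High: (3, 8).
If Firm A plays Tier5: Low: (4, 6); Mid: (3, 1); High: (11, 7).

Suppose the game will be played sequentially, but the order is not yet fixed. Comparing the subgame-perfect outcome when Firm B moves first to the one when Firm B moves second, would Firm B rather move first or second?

first

If Firm A leads: Firm B's best replies are Tier1→Low, Tier2→High, Tier3→Mid, Tier4→Low, Tier5→High; Firm A's induced payoffs 4, 2, 9, 7, 11; outcome (Tier5, High), payoffs (11, 7).
If Firm B leads: Firm A's best replies are Low→Tier4, Mid→Tier2, High→Tier1; Firm B's induced payoffs 9, 4, 2; outcome (Tier4, Low), payoffs (7, 9).
Firm B gets 9 moving first and 7 moving second, so Firm B prefers to move first.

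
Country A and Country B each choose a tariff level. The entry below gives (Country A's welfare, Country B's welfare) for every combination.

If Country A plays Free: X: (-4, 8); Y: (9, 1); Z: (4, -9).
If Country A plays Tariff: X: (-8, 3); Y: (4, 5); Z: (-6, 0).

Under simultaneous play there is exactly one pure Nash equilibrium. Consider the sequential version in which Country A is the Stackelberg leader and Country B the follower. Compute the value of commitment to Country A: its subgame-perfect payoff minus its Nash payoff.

8

Backward induction with Country A moving first.
- Free → Country B plays X (best of 8, 1, -9); Country A gets -4.
- Tariff → Country B plays Y (best of 3, 5, 0); Country A gets 4.
Among -4, 4, the best is 4 at Tariff. Subgame-perfect outcome: (Tariff, Y) with payoffs (4, 5).
For the simultaneous game, intersect best replies.
Country A's best replies: X→Free; Y→Free; Z→Free.
Country B's best replies: Free→X; Tariff→Y.
The unique mutual best reply is (Free, X), giving (-4, 8).
Country A's commitment gain: 4 − -4 = 8.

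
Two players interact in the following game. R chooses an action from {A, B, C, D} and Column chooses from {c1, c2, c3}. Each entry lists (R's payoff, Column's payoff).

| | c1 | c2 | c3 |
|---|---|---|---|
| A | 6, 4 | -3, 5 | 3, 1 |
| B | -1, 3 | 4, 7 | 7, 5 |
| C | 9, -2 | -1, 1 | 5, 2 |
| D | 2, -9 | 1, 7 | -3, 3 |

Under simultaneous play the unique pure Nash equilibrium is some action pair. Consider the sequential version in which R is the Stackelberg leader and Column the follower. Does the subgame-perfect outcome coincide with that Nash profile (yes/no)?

no

Solve by backward induction (R leads).
- A → Column plays c2 (best of 4, 5, 1); R gets -3.
- B → Column plays c2 (best of 3, 7, 5); R gets 4.
- C → Column plays c3 (best of -2, 1, 2); R gets 5.
- D → Column plays c2 (best of -9, 7, 3); R gets 1.
Maximizing over -3, 4, 5, 1, R chooses C. Subgame-perfect outcome: (C, c3) with payoffs (5, 2).
For the simultaneous game, intersect best replies.
R's best replies: c1→C; c2→B; c3→B.
Column's best replies: A→c2; B→c2; C→c3; D→c2.
Only (B, c2) has each player best-responding; Nash payoffs (4, 7).
Sequential outcome (C, c3) differs from the Nash profile (B, c2).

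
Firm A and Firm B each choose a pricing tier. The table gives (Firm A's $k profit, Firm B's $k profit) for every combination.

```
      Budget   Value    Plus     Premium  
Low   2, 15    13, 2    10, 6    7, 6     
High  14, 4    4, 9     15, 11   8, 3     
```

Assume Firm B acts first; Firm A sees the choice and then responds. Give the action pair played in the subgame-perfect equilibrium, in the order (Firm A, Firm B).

Backward induction with Firm B moving first.
- Budget: Firm A compares 2, 14 and picks High; Firm B would get 4.
- Value: Firm A compares 13, 4 and picks Low; Firm B would get 2.
- Plus: Firm A compares 10, 15 and picks High; Firm B would get 11.
- Premium: Firm A compares 7, 8 and picks High; Firm B would get 3.
Maximizing over 4, 2, 11, 3, Firm B chooses Plus. Subgame-perfect outcome: (High, Plus) with payoffs (15, 11).

(High, Plus)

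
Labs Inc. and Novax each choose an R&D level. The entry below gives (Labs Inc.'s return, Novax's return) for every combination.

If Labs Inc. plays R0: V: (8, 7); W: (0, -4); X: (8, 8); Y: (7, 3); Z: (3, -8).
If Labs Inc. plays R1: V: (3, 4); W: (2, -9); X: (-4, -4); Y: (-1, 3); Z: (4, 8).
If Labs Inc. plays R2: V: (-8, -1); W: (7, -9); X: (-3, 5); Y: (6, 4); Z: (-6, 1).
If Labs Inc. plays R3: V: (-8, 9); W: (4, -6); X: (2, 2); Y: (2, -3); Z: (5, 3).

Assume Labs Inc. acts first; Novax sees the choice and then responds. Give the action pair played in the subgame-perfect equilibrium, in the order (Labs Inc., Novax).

(R0, X)

Novax best-responds to each possible Labs Inc. move:
- R0 → Novax plays X (best of 7, -4, 8, 3, -8); Labs Inc. gets 8.
- R1 → Novax plays Z (best of 4, -9, -4, 3, 8); Labs Inc. gets 4.
- R2 → Novax plays X (best of -1, -9, 5, 4, 1); Labs Inc. gets -3.
- R3 → Novax plays V (best of 9, -6, 2, -3, 3); Labs Inc. gets -8.
Among 8, 4, -3, -8, the best is 8 at R0. Subgame-perfect outcome: (R0, X) with payoffs (8, 8).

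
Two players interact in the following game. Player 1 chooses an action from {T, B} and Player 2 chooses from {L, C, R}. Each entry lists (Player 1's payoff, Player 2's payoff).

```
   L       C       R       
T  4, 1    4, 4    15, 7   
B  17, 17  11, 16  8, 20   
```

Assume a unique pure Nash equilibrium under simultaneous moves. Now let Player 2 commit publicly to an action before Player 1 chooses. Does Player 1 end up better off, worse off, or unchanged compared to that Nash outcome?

better off

Work backward from Player 1's decision.
- L: Player 1 compares 4, 17 and picks B; Player 2 would get 17.
- C: Player 1 compares 4, 11 and picks B; Player 2 would get 16.
- R: Player 1 compares 15, 8 and picks T; Player 2 would get 7.
Among 17, 16, 7, the best is 17 at L. Subgame-perfect outcome: (B, L) with payoffs (17, 17).
Now find the simultaneous Nash equilibrium.
Player 1's best replies: L→B; C→B; R→T.
Player 2's best replies: T→R; B→R.
The unique mutual best reply is (T, R), giving (15, 7).
Player 1 earns 17 sequentially versus 15 at the Nash outcome: better off.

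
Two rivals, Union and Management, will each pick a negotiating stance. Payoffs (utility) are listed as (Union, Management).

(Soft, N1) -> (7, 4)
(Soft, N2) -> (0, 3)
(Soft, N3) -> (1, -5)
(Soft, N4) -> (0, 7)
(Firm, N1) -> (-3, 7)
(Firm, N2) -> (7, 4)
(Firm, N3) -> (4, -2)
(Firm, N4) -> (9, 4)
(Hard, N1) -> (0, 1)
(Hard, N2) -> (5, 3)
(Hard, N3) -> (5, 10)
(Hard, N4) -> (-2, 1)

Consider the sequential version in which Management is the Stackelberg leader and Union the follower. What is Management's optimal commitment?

Backward induction with Management moving first.
- N1: BR = Soft, leader payoff 4.
- N2: BR = Firm, leader payoff 4.
- N3: BR = Hard, leader payoff 10.
- N4: BR = Firm, leader payoff 4.
Maximizing over 4, 4, 10, 4, Management chooses N3. Subgame-perfect outcome: (Hard, N3) with payoffs (5, 10).

N3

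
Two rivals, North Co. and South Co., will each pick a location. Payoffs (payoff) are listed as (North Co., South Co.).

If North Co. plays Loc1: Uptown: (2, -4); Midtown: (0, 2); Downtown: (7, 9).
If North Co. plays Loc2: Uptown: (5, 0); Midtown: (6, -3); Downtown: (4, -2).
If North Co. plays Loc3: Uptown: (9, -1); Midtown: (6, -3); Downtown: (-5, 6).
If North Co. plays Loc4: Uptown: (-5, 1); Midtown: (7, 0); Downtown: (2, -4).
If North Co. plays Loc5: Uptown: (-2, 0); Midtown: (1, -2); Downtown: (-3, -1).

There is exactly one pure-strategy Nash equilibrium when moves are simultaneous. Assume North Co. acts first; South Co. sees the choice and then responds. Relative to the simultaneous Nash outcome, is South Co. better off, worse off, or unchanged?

unchanged

Solve by backward induction (North Co. leads).
- Loc1 → South Co. plays Downtown (best of -4, 2, 9); North Co. gets 7.
- Loc2 → South Co. plays Uptown (best of 0, -3, -2); North Co. gets 5.
- Loc3 → South Co. plays Downtown (best of -1, -3, 6); North Co. gets -5.
- Loc4 → South Co. plays Uptown (best of 1, 0, -4); North Co. gets -5.
- Loc5 → South Co. plays Uptown (best of 0, -2, -1); North Co. gets -2.
Maximizing over 7, 5, -5, -5, -2, North Co. chooses Loc1. Subgame-perfect outcome: (Loc1, Downtown) with payoffs (7, 9).
Under simultaneous play:
North Co.'s best replies: Uptown→Loc3; Midtown→Loc4; Downtown→Loc1.
South Co.'s best replies: Loc1→Downtown; Loc2→Uptown; Loc3→Downtown; Loc4→Uptown; Loc5→Uptown.
The unique mutual best reply is (Loc1, Downtown), giving (7, 9).
South Co. earns 9 sequentially versus 9 at the Nash outcome: unchanged.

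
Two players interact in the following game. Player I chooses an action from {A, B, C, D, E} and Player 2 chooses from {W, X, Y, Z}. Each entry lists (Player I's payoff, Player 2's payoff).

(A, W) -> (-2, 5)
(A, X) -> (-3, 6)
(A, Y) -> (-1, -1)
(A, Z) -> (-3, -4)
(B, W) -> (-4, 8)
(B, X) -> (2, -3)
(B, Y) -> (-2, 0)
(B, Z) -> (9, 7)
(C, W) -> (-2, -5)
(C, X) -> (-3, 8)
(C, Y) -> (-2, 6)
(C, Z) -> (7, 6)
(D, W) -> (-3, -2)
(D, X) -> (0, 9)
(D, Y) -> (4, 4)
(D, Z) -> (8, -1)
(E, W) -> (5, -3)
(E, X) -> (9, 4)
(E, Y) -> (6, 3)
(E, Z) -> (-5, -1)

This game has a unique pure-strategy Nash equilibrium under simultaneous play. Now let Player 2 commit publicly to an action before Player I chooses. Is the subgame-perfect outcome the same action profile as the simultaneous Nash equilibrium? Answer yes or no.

Solve by backward induction (Player 2 leads).
- W → Player I plays E (best of -2, -4, -2, -3, 5); Player 2 gets -3.
- X → Player I plays E (best of -3, 2, -3, 0, 9); Player 2 gets 4.
- Y → Player I plays E (best of -1, -2, -2, 4, 6); Player 2 gets 3.
- Z → Player I plays B (best of -3, 9, 7, 8, -5); Player 2 gets 7.
Player 2's induced payoffs are -3, 4, 3, 7, so Player 2 commits to Z. Subgame-perfect outcome: (B, Z) with payoffs (9, 7).
For the simultaneous game, intersect best replies.
Player I's best replies: W→E; X→E; Y→E; Z→B.
Player 2's best replies: A→X; B→W; C→X; D→X; E→X.
Only (E, X) has each player best-responding; Nash payoffs (9, 4).
Sequential outcome (B, Z) differs from the Nash profile (E, X).

no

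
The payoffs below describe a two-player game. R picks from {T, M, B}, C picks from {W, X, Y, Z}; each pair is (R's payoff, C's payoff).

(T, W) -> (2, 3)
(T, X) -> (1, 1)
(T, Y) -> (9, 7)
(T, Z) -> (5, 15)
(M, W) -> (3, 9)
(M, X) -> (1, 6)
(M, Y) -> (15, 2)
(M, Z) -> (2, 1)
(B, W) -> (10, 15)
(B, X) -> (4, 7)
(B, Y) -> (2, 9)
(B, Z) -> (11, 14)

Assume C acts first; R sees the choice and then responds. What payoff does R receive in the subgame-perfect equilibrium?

Backward induction with C moving first.
- W: BR = B, leader payoff 15.
- X: BR = B, leader payoff 7.
- Y: BR = M, leader payoff 2.
- Z: BR = B, leader payoff 14.
Maximizing over 15, 7, 2, 14, C chooses W. Subgame-perfect outcome: (B, W) with payoffs (10, 15).

10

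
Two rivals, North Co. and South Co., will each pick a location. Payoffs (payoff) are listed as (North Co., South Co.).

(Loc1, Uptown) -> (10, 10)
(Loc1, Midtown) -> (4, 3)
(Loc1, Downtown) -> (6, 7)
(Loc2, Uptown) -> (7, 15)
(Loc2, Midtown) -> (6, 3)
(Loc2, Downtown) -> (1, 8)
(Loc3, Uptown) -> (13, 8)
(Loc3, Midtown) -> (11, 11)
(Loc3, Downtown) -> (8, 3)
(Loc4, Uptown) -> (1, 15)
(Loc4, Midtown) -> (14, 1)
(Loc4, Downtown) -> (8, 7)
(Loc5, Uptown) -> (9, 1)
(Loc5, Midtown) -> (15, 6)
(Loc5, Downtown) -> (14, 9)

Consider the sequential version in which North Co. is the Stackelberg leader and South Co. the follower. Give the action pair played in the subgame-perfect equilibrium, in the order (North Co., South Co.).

(Loc5, Downtown)

Backward induction with North Co. moving first.
- Loc1: South Co. compares 10, 3, 7 and picks Uptown; North Co. would get 10.
- Loc2: South Co. compares 15, 3, 8 and picks Uptown; North Co. would get 7.
- Loc3: South Co. compares 8, 11, 3 and picks Midtown; North Co. would get 11.
- Loc4: South Co. compares 15, 1, 7 and picks Uptown; North Co. would get 1.
- Loc5: South Co. compares 1, 6, 9 and picks Downtown; North Co. would get 14.
Maximizing over 10, 7, 11, 1, 14, North Co. chooses Loc5. Subgame-perfect outcome: (Loc5, Downtown) with payoffs (14, 9).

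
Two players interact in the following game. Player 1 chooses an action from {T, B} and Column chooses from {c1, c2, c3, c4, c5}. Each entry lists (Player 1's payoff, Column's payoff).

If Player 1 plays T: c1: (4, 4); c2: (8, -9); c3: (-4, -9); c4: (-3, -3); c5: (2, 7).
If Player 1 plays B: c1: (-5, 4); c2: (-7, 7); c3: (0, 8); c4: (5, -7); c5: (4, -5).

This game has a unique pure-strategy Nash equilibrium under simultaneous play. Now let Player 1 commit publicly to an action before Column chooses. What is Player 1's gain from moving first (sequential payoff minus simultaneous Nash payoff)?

2

Backward induction with Player 1 moving first.
- T: Column compares 4, -9, -9, -3, 7 and picks c5; Player 1 would get 2.
- B: Column compares 4, 7, 8, -7, -5 and picks c3; Player 1 would get 0.
Player 1's induced payoffs are 2, 0, so Player 1 commits to T. Subgame-perfect outcome: (T, c5) with payoffs (2, 7).
For the simultaneous game, intersect best replies.
Player 1's best replies: c1→T; c2→T; c3→B; c4→B; c5→B.
Column's best replies: T→c5; B→c3.
The unique mutual best reply is (B, c3), giving (0, 8).
Player 1's commitment gain: 2 − 0 = 2.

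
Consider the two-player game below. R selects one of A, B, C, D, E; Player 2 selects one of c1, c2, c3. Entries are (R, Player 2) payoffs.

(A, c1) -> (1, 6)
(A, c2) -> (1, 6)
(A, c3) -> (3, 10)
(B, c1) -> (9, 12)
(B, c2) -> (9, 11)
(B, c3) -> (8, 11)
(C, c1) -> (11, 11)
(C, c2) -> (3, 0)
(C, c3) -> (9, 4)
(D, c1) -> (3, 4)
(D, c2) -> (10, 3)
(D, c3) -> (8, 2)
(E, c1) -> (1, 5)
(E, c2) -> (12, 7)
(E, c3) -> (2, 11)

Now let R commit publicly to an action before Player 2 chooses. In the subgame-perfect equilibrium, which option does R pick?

Player 2 best-responds to each possible R move:
- A → Player 2 plays c3 (best of 6, 6, 10); R gets 3.
- B → Player 2 plays c1 (best of 12, 11, 11); R gets 9.
- C → Player 2 plays c1 (best of 11, 0, 4); R gets 11.
- D → Player 2 plays c1 (best of 4, 3, 2); R gets 3.
- E → Player 2 plays c3 (best of 5, 7, 11); R gets 2.
R's induced payoffs are 3, 9, 11, 3, 2, so R commits to C. Subgame-perfect outcome: (C, c1) with payoffs (11, 11).

C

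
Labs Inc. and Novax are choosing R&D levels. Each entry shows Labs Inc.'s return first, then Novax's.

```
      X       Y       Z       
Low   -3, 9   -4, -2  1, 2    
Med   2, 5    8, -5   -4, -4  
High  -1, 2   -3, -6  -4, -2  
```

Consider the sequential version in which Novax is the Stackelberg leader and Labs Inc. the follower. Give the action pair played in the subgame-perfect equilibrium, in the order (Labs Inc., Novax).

Solve by backward induction (Novax leads).
- X: Labs Inc. compares -3, 2, -1 and picks Med; Novax would get 5.
- Y: Labs Inc. compares -4, 8, -3 and picks Med; Novax would get -5.
- Z: Labs Inc. compares 1, -4, -4 and picks Low; Novax would get 2.
Among 5, -5, 2, the best is 5 at X. Subgame-perfect outcome: (Med, X) with payoffs (2, 5).

(Med, X)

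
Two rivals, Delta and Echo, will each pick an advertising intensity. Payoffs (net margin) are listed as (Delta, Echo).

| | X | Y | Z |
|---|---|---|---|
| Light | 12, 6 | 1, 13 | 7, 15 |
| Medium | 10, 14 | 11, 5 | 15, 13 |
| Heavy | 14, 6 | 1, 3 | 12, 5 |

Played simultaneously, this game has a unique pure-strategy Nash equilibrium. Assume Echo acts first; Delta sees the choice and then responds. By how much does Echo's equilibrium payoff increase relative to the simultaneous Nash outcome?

7

Work backward from Delta's decision.
- X: BR = Heavy, leader payoff 6.
- Y: BR = Medium, leader payoff 5.
- Z: BR = Medium, leader payoff 13.
Maximizing over 6, 5, 13, Echo chooses Z. Subgame-perfect outcome: (Medium, Z) with payoffs (15, 13).
Now find the simultaneous Nash equilibrium.
Delta's best replies: X→Heavy; Y→Medium; Z→Medium.
Echo's best replies: Light→Z; Medium→X; Heavy→X.
Only (Heavy, X) has each player best-responding; Nash payoffs (14, 6).
Echo's commitment gain: 13 − 6 = 7.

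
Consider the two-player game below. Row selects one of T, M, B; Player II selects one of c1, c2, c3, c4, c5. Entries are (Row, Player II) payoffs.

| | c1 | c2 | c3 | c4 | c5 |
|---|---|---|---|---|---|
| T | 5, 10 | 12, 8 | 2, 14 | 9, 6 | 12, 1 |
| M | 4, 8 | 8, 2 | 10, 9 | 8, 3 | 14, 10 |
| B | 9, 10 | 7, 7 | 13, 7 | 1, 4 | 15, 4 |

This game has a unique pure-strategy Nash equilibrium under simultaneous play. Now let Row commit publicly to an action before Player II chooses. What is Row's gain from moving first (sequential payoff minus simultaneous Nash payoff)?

Solve by backward induction (Row leads).
- T: BR = c3, leader payoff 2.
- M: BR = c5, leader payoff 14.
- B: BR = c1, leader payoff 9.
Among 2, 14, 9, the best is 14 at M. Subgame-perfect outcome: (M, c5) with payoffs (14, 10).
Now find the simultaneous Nash equilibrium.
Row's best replies: c1→B; c2→T; c3→B; c4→T; c5→B.
Player II's best replies: T→c3; M→c5; B→c1.
The unique mutual best reply is (B, c1), giving (9, 10).
Row's commitment gain: 14 − 9 = 5.

5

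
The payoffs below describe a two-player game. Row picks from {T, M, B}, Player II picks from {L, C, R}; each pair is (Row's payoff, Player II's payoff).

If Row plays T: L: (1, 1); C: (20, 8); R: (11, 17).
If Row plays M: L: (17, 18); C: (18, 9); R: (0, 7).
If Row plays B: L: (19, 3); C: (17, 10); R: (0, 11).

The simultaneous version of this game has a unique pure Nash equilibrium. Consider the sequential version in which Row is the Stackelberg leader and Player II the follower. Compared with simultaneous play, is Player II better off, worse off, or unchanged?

better off

Solve by backward induction (Row leads).
- T → Player II plays R (best of 1, 8, 17); Row gets 11.
- M → Player II plays L (best of 18, 9, 7); Row gets 17.
- B → Player II plays R (best of 3, 10, 11); Row gets 0.
Row's induced payoffs are 11, 17, 0, so Row commits to M. Subgame-perfect outcome: (M, L) with payoffs (17, 18).
For the simultaneous game, intersect best replies.
Row's best replies: L→B; C→T; R→T.
Player II's best replies: T→R; M→L; B→R.
The unique mutual best reply is (T, R), giving (11, 17).
Player II earns 18 sequentially versus 17 at the Nash outcome: better off.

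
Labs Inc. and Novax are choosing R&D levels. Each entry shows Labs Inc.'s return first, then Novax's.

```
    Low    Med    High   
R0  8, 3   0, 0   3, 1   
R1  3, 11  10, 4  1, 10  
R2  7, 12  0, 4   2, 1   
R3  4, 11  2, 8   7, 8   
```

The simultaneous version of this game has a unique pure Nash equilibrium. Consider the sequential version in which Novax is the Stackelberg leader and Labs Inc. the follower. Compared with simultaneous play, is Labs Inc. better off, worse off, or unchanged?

Work backward from Labs Inc.'s decision.
- Low: BR = R0, leader payoff 3.
- Med: BR = R1, leader payoff 4.
- High: BR = R3, leader payoff 8.
Among 3, 4, 8, the best is 8 at High. Subgame-perfect outcome: (R3, High) with payoffs (7, 8).
Under simultaneous play:
Labs Inc.'s best replies: Low→R0; Med→R1; High→R3.
Novax's best replies: R0→Low; R1→Low; R2→Low; R3→Low.
The unique mutual best reply is (R0, Low), giving (8, 3).
Labs Inc. earns 7 sequentially versus 8 at the Nash outcome: worse off.

worse off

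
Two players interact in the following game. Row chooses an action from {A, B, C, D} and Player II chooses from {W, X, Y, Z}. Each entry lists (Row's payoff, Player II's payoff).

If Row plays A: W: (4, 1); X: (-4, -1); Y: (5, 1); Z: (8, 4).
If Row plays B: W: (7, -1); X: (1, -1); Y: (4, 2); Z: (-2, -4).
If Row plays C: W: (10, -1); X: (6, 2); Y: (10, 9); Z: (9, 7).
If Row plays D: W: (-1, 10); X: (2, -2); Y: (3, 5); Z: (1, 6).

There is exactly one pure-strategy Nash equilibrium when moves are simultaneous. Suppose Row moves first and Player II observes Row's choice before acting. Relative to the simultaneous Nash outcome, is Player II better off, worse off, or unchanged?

Work backward from Player II's decision.
- A: Player II compares 1, -1, 1, 4 and picks Z; Row would get 8.
- B: Player II compares -1, -1, 2, -4 and picks Y; Row would get 4.
- C: Player II compares -1, 2, 9, 7 and picks Y; Row would get 10.
- D: Player II compares 10, -2, 5, 6 and picks W; Row would get -1.
Maximizing over 8, 4, 10, -1, Row chooses C. Subgame-perfect outcome: (C, Y) with payoffs (10, 9).
Under simultaneous play:
Row's best replies: W→C; X→C; Y→C; Z→C.
Player II's best replies: A→Z; B→Y; C→Y; D→W.
Only (C, Y) has each player best-responding; Nash payoffs (10, 9).
Player II earns 9 sequentially versus 9 at the Nash outcome: unchanged.

unchanged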